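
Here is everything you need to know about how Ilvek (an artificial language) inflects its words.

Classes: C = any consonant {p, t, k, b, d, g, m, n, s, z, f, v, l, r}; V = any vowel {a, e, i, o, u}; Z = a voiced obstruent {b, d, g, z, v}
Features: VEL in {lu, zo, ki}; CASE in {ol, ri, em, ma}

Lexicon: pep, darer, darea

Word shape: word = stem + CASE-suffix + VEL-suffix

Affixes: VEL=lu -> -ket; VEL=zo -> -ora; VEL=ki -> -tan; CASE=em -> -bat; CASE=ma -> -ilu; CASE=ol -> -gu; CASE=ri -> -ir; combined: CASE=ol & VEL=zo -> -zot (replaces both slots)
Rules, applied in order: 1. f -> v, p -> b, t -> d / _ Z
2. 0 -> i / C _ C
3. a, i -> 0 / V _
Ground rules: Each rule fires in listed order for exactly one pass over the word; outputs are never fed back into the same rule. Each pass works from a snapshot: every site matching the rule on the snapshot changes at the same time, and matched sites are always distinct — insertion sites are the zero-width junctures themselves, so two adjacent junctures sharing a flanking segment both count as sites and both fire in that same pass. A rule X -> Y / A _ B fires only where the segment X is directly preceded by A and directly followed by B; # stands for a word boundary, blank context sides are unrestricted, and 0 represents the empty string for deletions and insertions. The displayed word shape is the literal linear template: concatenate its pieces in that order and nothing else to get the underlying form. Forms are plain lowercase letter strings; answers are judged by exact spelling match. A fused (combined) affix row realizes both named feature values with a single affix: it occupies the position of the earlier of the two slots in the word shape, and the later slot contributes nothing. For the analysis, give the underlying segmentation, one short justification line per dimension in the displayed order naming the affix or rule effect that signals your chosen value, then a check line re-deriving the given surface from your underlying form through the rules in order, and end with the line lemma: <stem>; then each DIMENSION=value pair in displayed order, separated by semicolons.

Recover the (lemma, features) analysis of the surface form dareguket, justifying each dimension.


underlying: darea-gu-ket
VEL=lu - signalled by the affix -ket
CASE=ol - signalled by the affix -gu
check: dareaguket -> dareaguket -> dareaguket -> dareguket
lemma: darea; VEL=lu; CASE=ol


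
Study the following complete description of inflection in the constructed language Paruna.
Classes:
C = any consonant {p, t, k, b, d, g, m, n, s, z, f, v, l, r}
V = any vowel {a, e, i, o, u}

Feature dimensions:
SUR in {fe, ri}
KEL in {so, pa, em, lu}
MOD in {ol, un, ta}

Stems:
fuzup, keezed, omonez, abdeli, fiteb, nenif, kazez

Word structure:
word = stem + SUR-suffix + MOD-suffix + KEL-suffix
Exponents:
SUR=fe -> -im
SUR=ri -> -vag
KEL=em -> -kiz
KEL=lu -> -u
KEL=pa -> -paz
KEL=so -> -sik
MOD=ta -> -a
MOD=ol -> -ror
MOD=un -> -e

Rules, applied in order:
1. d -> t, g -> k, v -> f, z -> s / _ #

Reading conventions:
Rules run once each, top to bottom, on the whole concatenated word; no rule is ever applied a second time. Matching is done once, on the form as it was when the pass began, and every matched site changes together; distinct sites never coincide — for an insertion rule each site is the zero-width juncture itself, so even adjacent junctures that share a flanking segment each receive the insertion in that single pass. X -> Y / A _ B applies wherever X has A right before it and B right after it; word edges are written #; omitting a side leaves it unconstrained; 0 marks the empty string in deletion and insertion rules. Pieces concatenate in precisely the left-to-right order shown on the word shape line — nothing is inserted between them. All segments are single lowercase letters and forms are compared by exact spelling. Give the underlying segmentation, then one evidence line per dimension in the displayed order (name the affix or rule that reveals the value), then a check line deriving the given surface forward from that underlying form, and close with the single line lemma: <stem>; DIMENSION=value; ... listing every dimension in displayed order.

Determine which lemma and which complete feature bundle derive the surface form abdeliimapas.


underlying: abdeli-im-a-paz
SUR=fe - signalled by the affix -im
KEL=pa - signalled by the affix -paz
MOD=ta - signalled by the affix -a
check: abdeliimapaz -> abdeliimapas
lemma: abdeli; SUR=fe; KEL=pa; MOD=ta


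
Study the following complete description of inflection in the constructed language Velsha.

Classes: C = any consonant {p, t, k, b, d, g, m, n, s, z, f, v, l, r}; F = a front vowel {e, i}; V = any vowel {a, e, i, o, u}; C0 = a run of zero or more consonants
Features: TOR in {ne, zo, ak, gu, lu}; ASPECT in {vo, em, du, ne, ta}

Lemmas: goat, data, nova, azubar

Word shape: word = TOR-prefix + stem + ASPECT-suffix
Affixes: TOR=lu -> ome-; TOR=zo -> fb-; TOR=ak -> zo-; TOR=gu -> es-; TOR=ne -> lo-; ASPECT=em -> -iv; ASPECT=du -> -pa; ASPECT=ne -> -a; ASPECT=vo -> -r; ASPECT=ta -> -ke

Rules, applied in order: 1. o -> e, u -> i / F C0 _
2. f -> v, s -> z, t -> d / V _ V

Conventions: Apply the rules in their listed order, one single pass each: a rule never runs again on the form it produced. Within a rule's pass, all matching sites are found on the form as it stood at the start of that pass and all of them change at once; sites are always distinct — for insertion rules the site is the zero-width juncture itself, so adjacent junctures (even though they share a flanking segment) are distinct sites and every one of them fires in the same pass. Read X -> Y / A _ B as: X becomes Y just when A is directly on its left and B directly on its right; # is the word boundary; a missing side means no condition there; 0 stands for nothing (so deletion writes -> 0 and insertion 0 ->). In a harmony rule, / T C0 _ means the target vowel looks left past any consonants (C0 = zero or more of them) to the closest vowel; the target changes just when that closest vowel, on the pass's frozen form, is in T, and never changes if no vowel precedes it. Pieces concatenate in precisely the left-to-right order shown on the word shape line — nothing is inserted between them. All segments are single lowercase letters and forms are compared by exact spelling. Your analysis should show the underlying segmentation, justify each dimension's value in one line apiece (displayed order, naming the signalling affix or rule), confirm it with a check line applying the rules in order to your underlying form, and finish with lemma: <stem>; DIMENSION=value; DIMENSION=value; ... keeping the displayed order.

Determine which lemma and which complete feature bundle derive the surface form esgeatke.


underlying: es-goat-ke
TOR=gu - signalled by the affix es-
ASPECT=ta - signalled by the affix -ke
check: esgoatke -> esgeatke -> esgeatke
lemma: goat; TOR=gu; ASPECT=ta


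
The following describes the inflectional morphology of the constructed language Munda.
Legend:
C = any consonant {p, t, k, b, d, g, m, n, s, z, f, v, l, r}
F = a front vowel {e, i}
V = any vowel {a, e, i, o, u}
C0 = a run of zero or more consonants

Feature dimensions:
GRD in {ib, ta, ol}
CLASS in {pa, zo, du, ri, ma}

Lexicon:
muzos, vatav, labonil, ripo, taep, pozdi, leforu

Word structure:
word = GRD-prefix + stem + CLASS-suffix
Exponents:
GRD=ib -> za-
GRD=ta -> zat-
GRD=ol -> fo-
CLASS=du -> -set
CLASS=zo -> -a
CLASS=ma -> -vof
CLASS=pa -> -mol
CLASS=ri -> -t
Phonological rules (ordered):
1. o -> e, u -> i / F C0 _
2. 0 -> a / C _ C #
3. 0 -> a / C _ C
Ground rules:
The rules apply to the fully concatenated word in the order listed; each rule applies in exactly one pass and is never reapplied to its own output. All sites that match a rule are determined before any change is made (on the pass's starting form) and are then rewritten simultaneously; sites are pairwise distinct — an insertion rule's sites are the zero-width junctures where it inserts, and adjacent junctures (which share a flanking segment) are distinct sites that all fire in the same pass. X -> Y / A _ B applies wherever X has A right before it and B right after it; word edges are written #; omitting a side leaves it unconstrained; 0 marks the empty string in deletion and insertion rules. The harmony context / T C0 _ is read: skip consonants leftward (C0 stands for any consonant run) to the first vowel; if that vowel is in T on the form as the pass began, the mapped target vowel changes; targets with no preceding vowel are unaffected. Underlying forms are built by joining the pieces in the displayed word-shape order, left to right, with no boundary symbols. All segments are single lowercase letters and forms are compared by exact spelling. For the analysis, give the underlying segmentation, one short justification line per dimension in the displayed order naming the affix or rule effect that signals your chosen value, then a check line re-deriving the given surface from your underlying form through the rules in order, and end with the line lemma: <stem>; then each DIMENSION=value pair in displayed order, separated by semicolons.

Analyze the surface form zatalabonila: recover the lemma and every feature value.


underlying: zat-labonil-a
GRD=ta - signalled by the affix zat-
CLASS=zo - signalled by the affix -a
check: zatlabonila -> zatlabonila -> zatlabonila -> zatalabonila
lemma: labonil; GRD=ta; CLASS=zo


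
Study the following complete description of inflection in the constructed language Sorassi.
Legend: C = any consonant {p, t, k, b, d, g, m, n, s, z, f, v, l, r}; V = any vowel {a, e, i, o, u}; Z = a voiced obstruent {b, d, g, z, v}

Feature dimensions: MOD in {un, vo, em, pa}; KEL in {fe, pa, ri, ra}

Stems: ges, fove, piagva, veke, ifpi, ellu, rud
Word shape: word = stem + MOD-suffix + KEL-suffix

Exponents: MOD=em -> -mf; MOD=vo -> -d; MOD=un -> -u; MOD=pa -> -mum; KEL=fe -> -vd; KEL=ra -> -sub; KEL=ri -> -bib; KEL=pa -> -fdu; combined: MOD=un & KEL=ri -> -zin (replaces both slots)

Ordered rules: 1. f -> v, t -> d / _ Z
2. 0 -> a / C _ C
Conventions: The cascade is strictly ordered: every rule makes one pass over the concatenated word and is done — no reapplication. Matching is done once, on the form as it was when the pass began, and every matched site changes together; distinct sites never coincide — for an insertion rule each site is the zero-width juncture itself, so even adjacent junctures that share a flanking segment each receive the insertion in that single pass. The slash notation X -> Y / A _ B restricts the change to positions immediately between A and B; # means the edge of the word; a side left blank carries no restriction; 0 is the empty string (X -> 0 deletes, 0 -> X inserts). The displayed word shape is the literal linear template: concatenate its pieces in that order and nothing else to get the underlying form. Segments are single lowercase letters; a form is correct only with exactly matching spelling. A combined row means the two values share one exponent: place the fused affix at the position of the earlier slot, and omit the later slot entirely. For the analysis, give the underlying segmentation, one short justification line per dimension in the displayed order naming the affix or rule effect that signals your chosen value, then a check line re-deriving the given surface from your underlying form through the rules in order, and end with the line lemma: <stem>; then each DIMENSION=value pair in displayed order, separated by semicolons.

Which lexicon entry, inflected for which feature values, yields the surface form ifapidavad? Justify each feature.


underlying: ifpi-d-vd
MOD=vo - signalled by the affix -d
KEL=fe - signalled by the affix -vd
check: ifpidvd -> ifpidvd -> ifapidavad
lemma: ifpi; MOD=vo; KEL=fe


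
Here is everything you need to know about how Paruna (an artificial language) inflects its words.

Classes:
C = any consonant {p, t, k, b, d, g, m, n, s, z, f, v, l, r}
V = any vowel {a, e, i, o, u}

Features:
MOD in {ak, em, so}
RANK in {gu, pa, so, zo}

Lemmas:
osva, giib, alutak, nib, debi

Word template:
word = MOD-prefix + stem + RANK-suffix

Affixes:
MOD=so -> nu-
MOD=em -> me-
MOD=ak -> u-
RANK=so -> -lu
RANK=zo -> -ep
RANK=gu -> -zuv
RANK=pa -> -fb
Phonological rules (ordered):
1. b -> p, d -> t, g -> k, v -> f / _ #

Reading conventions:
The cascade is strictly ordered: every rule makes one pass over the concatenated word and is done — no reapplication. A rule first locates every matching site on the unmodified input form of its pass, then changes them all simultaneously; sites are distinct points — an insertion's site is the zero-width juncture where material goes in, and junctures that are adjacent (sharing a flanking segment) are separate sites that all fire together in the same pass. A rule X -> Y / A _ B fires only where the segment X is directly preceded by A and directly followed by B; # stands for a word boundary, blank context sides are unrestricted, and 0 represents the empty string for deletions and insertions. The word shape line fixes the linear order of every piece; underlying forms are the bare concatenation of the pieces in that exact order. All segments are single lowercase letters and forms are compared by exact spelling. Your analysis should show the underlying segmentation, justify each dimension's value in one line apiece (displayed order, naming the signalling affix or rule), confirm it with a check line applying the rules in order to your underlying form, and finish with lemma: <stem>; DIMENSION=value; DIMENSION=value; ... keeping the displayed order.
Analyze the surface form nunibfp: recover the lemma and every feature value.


underlying: nu-nib-fb
MOD=so - signalled by the affix nu-
RANK=pa - signalled by the affix -fb
check: nunibfb -> nunibfp
lemma: nib; MOD=so; RANK=pa


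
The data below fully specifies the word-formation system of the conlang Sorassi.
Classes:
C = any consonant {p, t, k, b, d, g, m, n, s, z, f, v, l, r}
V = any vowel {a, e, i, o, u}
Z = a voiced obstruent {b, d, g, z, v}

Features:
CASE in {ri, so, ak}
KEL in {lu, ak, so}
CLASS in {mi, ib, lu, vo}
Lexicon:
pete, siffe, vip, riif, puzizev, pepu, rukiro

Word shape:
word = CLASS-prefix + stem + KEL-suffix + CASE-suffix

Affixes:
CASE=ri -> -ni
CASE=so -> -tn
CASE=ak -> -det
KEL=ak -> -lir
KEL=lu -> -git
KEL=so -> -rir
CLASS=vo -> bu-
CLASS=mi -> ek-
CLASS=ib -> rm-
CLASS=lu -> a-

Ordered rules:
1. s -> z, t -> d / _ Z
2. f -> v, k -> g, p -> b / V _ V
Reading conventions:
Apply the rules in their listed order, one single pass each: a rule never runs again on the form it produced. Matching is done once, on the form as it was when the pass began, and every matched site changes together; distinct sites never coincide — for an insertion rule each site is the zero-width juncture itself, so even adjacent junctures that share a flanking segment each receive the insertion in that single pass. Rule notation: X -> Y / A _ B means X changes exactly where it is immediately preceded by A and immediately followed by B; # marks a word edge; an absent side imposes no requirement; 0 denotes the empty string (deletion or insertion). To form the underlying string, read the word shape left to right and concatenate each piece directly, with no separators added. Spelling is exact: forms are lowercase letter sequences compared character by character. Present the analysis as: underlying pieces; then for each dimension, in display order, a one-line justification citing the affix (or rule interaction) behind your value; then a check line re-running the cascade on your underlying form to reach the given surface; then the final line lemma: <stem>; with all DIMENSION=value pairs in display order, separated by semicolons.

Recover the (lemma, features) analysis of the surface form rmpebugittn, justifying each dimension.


underlying: rm-pepu-git-tn
CASE=so - signalled by the affix -tn
KEL=lu - signalled by the affix -git
CLASS=ib - signalled by the affix rm-
check: rmpepugittn -> rmpepugittn -> rmpebugittn
lemma: pepu; CASE=so; KEL=lu; CLASS=ib


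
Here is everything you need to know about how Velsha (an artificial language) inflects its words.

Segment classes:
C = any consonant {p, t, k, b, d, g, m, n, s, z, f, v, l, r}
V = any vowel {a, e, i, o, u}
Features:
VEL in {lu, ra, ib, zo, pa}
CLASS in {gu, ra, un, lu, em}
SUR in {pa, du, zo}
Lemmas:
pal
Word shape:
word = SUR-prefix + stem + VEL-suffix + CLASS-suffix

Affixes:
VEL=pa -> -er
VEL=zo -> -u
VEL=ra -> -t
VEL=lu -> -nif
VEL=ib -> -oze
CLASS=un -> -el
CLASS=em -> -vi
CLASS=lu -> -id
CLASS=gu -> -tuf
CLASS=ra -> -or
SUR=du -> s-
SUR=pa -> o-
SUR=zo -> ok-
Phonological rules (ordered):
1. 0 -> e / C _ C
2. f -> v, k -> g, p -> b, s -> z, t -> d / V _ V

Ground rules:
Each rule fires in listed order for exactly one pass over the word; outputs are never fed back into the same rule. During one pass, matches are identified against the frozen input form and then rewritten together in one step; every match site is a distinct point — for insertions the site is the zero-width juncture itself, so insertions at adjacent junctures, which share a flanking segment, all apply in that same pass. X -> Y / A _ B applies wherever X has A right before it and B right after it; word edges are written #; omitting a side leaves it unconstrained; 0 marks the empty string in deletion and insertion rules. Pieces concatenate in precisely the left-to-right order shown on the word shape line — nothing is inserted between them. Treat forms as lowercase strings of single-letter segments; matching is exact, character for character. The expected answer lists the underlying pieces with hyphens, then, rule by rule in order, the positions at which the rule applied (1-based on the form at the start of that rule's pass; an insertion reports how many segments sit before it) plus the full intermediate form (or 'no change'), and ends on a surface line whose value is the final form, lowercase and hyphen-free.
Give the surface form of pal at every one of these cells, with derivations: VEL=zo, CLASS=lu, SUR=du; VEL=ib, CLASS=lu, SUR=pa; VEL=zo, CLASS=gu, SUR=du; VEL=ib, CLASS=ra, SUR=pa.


cell VEL=zo, CLASS=lu, SUR=du:
underlying: s-pal-u-id
1. 0 -> e / C _ C: inserts after position(s) 1: sepaluid
2. f -> v, k -> g, p -> b, s -> z, t -> d / V _ V: fires at position(s) 3: sebaluid
surface: sebaluid

cell VEL=ib, CLASS=lu, SUR=pa:
underlying: o-pal-oze-id
1. 0 -> e / C _ C: no change
2. f -> v, k -> g, p -> b, s -> z, t -> d / V _ V: fires at position(s) 2: obalozeid
surface: obalozeid

cell VEL=zo, CLASS=gu, SUR=du:
underlying: s-pal-u-tuf
1. 0 -> e / C _ C: inserts after position(s) 1: sepalutuf
2. f -> v, k -> g, p -> b, s -> z, t -> d / V _ V: fires at position(s) 3, 7: sebaluduf
surface: sebaluduf

cell VEL=ib, CLASS=ra, SUR=pa:
underlying: o-pal-oze-or
1. 0 -> e / C _ C: no change
2. f -> v, k -> g, p -> b, s -> z, t -> d / V _ V: fires at position(s) 2: obalozeor
surface: obalozeor


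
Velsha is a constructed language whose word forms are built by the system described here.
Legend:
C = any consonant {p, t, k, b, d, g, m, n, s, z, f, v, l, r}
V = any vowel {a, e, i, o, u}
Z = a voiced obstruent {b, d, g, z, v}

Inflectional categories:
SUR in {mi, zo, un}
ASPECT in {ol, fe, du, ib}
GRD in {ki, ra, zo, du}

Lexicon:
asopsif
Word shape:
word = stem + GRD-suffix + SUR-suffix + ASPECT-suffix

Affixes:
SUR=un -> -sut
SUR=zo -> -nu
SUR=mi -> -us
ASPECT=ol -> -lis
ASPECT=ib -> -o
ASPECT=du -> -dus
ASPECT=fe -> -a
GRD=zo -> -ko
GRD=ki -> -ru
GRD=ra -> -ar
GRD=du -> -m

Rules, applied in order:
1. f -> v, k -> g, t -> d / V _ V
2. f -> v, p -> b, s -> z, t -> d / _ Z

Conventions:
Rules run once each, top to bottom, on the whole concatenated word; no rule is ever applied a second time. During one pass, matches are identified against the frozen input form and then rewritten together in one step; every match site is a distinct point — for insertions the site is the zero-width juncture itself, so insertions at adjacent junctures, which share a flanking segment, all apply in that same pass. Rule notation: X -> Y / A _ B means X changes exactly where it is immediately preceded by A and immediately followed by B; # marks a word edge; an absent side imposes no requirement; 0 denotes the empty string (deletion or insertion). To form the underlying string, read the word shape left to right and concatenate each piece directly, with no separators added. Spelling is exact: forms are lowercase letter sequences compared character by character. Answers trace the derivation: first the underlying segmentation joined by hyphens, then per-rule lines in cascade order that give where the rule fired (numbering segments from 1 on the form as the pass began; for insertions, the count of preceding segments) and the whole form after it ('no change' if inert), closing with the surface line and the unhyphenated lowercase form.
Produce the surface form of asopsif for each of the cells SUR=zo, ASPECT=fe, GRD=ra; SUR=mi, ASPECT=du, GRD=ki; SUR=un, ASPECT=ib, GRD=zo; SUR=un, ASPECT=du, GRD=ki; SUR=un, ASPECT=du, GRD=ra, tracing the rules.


cell SUR=zo, ASPECT=fe, GRD=ra:
underlying: asopsif-ar-nu-a
1. f -> v, k -> g, t -> d / V _ V: fires at position(s) 7: asopsivarnua
2. f -> v, p -> b, s -> z, t -> d / _ Z: no change
surface: asopsivarnua

cell SUR=mi, ASPECT=du, GRD=ki:
underlying: asopsif-ru-us-dus
1. f -> v, k -> g, t -> d / V _ V: no change
2. f -> v, p -> b, s -> z, t -> d / _ Z: fires at position(s) 11: asopsifruuzdus
surface: asopsifruuzdus

cell SUR=un, ASPECT=ib, GRD=zo:
underlying: asopsif-ko-sut-o
1. f -> v, k -> g, t -> d / V _ V: fires at position(s) 12: asopsifkosudo
2. f -> v, p -> b, s -> z, t -> d / _ Z: no change
surface: asopsifkosudo

cell SUR=un, ASPECT=du, GRD=ki:
underlying: asopsif-ru-sut-dus
1. f -> v, k -> g, t -> d / V _ V: no change
2. f -> v, p -> b, s -> z, t -> d / _ Z: fires at position(s) 12: asopsifrusuddus
surface: asopsifrusuddus

cell SUR=un, ASPECT=du, GRD=ra:
underlying: asopsif-ar-sut-dus
1. f -> v, k -> g, t -> d / V _ V: fires at position(s) 7: asopsivarsutdus
2. f -> v, p -> b, s -> z, t -> d / _ Z: fires at position(s) 12: asopsivarsuddus
surface: asopsivarsuddus


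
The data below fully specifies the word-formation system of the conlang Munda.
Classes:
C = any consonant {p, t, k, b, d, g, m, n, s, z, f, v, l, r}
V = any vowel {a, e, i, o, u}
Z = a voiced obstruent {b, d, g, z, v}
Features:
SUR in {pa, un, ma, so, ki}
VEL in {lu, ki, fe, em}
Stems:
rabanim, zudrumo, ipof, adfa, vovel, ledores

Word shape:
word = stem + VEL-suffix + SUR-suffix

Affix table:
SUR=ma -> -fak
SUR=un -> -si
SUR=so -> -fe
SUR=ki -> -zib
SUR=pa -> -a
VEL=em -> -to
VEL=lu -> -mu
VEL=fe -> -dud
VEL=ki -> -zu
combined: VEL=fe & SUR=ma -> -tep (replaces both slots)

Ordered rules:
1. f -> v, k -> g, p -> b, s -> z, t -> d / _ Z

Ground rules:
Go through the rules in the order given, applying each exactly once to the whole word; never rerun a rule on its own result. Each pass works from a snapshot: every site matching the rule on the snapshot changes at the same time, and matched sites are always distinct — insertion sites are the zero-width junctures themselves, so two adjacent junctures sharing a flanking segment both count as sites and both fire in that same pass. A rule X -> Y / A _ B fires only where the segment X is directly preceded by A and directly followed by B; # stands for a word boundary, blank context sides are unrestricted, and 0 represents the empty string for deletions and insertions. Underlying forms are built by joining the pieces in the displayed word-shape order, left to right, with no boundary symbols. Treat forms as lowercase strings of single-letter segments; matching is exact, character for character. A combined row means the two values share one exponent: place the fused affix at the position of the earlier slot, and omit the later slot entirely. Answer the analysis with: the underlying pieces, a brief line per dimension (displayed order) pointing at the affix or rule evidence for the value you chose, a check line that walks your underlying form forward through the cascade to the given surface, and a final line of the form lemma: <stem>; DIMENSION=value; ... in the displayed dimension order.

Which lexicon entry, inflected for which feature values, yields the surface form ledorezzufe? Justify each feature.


underlying: ledores-zu-fe
SUR=so - signalled by the affix -fe
VEL=ki - signalled by the affix -zu
check: ledoreszufe -> ledorezzufe
lemma: ledores; SUR=so; VEL=ki


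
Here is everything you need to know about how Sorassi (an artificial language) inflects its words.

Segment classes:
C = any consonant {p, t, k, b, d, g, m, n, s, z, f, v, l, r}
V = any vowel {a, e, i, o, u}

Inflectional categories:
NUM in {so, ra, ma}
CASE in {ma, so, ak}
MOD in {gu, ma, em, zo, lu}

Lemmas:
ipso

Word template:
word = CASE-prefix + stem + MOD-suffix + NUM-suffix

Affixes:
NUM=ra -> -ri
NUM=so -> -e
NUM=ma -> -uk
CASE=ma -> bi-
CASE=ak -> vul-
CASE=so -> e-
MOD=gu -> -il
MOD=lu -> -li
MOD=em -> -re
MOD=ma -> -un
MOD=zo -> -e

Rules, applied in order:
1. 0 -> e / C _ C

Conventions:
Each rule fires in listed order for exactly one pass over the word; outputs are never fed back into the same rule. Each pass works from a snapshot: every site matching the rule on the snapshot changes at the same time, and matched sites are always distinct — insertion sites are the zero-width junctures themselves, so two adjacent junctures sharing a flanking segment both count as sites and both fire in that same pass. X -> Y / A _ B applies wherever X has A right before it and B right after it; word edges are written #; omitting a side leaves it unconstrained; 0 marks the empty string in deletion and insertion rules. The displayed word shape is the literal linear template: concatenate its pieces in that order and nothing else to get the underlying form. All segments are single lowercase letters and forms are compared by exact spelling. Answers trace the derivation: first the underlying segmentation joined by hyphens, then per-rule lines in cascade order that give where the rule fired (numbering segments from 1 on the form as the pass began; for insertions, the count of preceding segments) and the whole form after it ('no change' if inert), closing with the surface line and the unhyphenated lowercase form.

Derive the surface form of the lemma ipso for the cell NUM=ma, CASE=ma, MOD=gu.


underlying: bi-ipso-il-uk
1. 0 -> e / C _ C: inserts after position(s) 4: biipesoiluk
surface: biipesoiluk


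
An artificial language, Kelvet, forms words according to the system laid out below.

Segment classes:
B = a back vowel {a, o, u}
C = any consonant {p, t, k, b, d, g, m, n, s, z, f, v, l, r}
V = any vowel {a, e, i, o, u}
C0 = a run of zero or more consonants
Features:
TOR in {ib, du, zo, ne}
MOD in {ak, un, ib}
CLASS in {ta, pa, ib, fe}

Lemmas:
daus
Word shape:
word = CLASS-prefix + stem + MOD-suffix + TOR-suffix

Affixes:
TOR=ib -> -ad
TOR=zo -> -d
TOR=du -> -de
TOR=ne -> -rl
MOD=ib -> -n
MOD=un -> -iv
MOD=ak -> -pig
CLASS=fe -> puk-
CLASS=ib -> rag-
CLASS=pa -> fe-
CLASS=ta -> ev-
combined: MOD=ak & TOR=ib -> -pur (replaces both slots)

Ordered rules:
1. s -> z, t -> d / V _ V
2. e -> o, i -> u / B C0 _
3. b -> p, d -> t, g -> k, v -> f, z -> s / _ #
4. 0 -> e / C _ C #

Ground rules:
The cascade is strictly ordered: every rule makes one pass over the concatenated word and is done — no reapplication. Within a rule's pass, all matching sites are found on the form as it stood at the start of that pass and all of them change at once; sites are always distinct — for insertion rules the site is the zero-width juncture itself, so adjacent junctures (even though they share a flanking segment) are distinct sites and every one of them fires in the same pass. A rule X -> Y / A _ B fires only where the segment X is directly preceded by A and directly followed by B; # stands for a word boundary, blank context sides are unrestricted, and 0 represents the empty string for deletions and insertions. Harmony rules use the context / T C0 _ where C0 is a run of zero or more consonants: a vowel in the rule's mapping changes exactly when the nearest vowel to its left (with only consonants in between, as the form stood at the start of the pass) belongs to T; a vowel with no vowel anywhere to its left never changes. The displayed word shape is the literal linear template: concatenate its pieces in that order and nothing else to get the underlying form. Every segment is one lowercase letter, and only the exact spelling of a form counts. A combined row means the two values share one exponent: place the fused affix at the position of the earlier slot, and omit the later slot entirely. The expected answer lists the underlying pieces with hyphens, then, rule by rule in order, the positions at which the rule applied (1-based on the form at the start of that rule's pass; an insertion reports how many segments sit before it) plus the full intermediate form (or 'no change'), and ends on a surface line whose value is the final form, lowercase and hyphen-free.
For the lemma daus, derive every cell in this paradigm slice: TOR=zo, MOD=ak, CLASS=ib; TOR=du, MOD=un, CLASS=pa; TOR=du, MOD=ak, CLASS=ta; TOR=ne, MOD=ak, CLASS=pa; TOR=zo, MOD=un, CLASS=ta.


cell TOR=zo, MOD=ak, CLASS=ib:
underlying: rag-daus-pig-d
1. s -> z, t -> d / V _ V: no change
2. e -> o, i -> u / B C0 _: fires at position(s) 9: ragdauspugd
3. b -> p, d -> t, g -> k, v -> f, z -> s / _ #: fires at position(s) 11: ragdauspugt
4. 0 -> e / C _ C #: inserts after position(s) 10: ragdauspuget
surface: ragdauspuget

cell TOR=du, MOD=un, CLASS=pa:
underlying: fe-daus-iv-de
1. s -> z, t -> d / V _ V: fires at position(s) 6: fedauzivde
2. e -> o, i -> u / B C0 _: fires at position(s) 7: fedauzuvde
3. b -> p, d -> t, g -> k, v -> f, z -> s / _ #: no change
4. 0 -> e / C _ C #: no change
surface: fedauzuvde

cell TOR=du, MOD=ak, CLASS=ta:
underlying: ev-daus-pig-de
1. s -> z, t -> d / V _ V: no change
2. e -> o, i -> u / B C0 _: fires at position(s) 8: evdauspugde
3. b -> p, d -> t, g -> k, v -> f, z -> s / _ #: no change
4. 0 -> e / C _ C #: no change
surface: evdauspugde

cell TOR=ne, MOD=ak, CLASS=pa:
underlying: fe-daus-pig-rl
1. s -> z, t -> d / V _ V: no change
2. e -> o, i -> u / B C0 _: fires at position(s) 8: fedauspugrl
3. b -> p, d -> t, g -> k, v -> f, z -> s / _ #: no change
4. 0 -> e / C _ C #: inserts after position(s) 10: fedauspugrel
surface: fedauspugrel

cell TOR=zo, MOD=un, CLASS=ta:
underlying: ev-daus-iv-d
1. s -> z, t -> d / V _ V: fires at position(s) 6: evdauzivd
2. e -> o, i -> u / B C0 _: fires at position(s) 7: evdauzuvd
3. b -> p, d -> t, g -> k, v -> f, z -> s / _ #: fires at position(s) 9: evdauzuvt
4. 0 -> e / C _ C #: inserts after position(s) 8: evdauzuvet
surface: evdauzuvet


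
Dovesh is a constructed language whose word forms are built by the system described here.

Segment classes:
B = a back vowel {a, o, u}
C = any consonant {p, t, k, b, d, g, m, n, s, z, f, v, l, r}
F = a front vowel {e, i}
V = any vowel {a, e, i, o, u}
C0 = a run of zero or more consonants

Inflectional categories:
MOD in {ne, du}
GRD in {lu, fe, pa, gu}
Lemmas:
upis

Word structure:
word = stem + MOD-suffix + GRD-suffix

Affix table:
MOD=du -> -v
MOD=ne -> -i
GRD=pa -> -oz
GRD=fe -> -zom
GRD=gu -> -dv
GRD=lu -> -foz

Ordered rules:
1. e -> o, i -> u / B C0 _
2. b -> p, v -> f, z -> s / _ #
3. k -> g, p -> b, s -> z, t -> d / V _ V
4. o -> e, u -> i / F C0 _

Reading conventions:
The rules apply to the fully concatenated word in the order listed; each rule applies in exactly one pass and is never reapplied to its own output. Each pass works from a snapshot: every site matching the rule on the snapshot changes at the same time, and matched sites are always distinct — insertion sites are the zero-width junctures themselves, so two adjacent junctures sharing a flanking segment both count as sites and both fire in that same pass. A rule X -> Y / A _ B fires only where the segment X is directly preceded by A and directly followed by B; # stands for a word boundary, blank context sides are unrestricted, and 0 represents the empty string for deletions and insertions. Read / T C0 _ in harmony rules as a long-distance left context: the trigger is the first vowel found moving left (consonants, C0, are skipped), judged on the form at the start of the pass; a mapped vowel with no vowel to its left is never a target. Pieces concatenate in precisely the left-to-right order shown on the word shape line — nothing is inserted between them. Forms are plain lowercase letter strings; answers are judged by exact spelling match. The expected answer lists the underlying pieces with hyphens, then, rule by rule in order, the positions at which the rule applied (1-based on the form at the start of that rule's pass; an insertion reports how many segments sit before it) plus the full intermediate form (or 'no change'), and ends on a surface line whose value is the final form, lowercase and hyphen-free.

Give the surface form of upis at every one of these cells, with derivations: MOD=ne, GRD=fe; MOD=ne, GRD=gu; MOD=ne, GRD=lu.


cell MOD=ne, GRD=fe:
underlying: upis-i-zom
1. e -> o, i -> u / B C0 _: fires at position(s) 3: upusizom
2. b -> p, v -> f, z -> s / _ #: no change
3. k -> g, p -> b, s -> z, t -> d / V _ V: fires at position(s) 2, 4: ubuzizom
4. o -> e, u -> i / F C0 _: fires at position(s) 7: ubuzizem
surface: ubuzizem

cell MOD=ne, GRD=gu:
underlying: upis-i-dv
1. e -> o, i -> u / B C0 _: fires at position(s) 3: upusidv
2. b -> p, v -> f, z -> s / _ #: fires at position(s) 7: upusidf
3. k -> g, p -> b, s -> z, t -> d / V _ V: fires at position(s) 2, 4: ubuzidf
4. o -> e, u -> i / F C0 _: no change
surface: ubuzidf

cell MOD=ne, GRD=lu:
underlying: upis-i-foz
1. e -> o, i -> u / B C0 _: fires at position(s) 3: upusifoz
2. b -> p, v -> f, z -> s / _ #: fires at position(s) 8: upusifos
3. k -> g, p -> b, s -> z, t -> d / V _ V: fires at position(s) 2, 4: ubuzifos
4. o -> e, u -> i / F C0 _: fires at position(s) 7: ubuzifes
surface: ubuzifes


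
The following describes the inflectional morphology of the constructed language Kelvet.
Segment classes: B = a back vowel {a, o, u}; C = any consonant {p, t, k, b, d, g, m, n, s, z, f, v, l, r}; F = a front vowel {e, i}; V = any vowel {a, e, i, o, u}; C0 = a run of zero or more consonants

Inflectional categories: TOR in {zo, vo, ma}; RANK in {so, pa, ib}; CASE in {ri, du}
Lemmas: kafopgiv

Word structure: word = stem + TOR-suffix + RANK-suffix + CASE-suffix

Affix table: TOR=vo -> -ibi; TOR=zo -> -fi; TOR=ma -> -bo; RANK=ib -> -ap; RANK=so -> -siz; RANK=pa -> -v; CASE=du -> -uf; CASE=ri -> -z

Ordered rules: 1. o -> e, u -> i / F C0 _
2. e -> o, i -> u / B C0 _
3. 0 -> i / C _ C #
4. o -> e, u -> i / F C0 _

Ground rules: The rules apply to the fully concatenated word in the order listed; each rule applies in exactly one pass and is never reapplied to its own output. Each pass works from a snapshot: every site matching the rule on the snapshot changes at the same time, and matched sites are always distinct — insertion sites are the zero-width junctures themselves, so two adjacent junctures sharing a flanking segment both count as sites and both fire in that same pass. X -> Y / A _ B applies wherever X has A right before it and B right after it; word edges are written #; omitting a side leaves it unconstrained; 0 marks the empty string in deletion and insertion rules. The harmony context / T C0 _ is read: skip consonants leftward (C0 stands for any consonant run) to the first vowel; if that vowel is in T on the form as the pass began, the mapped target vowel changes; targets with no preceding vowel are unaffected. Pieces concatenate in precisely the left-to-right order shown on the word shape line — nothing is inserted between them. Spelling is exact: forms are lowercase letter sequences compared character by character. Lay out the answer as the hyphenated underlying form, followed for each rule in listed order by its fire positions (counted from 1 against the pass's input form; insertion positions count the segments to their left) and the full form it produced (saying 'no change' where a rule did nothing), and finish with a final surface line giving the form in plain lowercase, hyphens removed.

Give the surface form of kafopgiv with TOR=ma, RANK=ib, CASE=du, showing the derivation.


underlying: kafopgiv-bo-ap-uf
1. o -> e, u -> i / F C0 _: fires at position(s) 10: kafopgivbeapuf
2. e -> o, i -> u / B C0 _: fires at position(s) 7: kafopguvbeapuf
3. 0 -> i / C _ C #: no change
4. o -> e, u -> i / F C0 _: no change
surface: kafopguvbeapuf


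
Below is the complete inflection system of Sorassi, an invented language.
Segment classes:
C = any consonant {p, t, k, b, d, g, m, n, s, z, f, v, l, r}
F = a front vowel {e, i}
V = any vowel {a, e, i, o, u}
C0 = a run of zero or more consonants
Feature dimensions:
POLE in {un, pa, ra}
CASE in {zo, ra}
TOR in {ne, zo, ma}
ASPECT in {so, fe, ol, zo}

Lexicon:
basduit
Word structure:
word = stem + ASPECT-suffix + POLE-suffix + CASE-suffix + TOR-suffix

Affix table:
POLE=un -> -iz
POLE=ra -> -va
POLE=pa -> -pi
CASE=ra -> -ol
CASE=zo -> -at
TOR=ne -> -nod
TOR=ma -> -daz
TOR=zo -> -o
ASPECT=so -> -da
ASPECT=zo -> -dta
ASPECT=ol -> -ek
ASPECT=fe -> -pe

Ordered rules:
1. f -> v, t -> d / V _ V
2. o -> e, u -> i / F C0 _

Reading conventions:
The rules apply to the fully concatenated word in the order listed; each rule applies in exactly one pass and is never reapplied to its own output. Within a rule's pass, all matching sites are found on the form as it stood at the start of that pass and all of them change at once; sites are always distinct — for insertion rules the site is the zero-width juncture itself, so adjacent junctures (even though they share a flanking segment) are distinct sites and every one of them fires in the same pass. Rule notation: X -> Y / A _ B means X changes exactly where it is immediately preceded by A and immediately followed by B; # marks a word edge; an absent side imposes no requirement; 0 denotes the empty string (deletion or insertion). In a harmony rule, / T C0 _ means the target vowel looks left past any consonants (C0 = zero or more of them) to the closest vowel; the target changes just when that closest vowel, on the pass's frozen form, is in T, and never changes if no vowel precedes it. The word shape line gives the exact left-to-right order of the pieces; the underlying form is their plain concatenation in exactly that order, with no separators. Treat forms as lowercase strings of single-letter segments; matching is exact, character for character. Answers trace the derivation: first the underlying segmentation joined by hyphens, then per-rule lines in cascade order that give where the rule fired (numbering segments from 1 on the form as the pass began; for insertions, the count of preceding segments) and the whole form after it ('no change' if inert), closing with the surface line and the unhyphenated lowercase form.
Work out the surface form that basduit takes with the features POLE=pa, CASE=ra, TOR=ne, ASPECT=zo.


underlying: basduit-dta-pi-ol-nod
1. f -> v, t -> d / V _ V: no change
2. o -> e, u -> i / F C0 _: fires at position(s) 13: basduitdtapielnod
surface: basduitdtapielnod


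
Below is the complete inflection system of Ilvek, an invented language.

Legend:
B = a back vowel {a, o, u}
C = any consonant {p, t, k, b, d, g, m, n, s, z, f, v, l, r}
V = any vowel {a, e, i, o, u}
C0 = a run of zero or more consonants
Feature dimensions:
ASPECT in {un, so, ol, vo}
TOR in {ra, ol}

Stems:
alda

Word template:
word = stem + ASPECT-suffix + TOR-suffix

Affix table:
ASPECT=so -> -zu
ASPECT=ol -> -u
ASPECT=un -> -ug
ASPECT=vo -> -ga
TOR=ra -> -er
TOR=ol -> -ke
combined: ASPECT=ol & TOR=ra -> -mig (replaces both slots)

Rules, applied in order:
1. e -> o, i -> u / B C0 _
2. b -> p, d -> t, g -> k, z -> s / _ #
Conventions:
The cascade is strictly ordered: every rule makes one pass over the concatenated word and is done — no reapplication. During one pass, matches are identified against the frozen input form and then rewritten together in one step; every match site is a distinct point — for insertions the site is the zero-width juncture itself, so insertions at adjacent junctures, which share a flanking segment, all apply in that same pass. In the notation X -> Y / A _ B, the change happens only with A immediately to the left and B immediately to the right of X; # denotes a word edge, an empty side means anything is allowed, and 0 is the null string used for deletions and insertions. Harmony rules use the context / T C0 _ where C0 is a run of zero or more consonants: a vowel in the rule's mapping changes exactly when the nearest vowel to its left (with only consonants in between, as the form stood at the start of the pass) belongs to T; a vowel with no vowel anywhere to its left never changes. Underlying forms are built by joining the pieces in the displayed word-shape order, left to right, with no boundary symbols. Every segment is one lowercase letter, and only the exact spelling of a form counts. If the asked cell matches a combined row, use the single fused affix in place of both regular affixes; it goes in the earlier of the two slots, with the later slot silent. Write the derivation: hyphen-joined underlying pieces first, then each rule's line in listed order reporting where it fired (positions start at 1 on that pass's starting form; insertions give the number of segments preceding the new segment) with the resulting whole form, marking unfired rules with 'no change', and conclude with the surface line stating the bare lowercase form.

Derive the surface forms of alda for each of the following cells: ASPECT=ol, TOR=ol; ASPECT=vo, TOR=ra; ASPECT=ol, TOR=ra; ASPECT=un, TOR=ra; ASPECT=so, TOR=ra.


cell ASPECT=ol, TOR=ol:
underlying: alda-u-ke
1. e -> o, i -> u / B C0 _: fires at position(s) 7: aldauko
2. b -> p, d -> t, g -> k, z -> s / _ #: no change
surface: aldauko

cell ASPECT=vo, TOR=ra:
underlying: alda-ga-er
1. e -> o, i -> u / B C0 _: fires at position(s) 7: aldagaor
2. b -> p, d -> t, g -> k, z -> s / _ #: no change
surface: aldagaor

cell ASPECT=ol, TOR=ra:
underlying: alda-mig
1. e -> o, i -> u / B C0 _: fires at position(s) 6: aldamug
2. b -> p, d -> t, g -> k, z -> s / _ #: fires at position(s) 7: aldamuk
surface: aldamuk

cell ASPECT=un, TOR=ra:
underlying: alda-ug-er
1. e -> o, i -> u / B C0 _: fires at position(s) 7: aldaugor
2. b -> p, d -> t, g -> k, z -> s / _ #: no change
surface: aldaugor

cell ASPECT=so, TOR=ra:
underlying: alda-zu-er
1. e -> o, i -> u / B C0 _: fires at position(s) 7: aldazuor
2. b -> p, d -> t, g -> k, z -> s / _ #: no change
surface: aldazuor
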